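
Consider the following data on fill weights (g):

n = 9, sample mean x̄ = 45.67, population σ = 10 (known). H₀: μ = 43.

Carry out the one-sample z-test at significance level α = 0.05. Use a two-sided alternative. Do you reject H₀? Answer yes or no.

SE = σ/√n = 10/√9 = 3.3333
z = (x̄−μ₀)/SE = (45.67−43)/3.3333 = 0.8010
p-value (two-sided) = 0.42313
At α=0.05: p ≥ α → fail to reject H₀

reject H₀: no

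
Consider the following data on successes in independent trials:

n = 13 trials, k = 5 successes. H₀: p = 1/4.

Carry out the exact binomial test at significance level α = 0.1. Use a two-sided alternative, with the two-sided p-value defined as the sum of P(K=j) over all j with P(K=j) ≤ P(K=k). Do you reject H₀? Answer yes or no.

Exact binomial: n=13, k=5, p₀=1/4=0.2500
P(X=j) = C(n,j)·p₀^j·(1−p₀)^(n−j); p = Σ P(X=j) over j with P(X=j) ≤ P(X=5)
p-value (two-sided) = 0.33274
At α=0.1: p ≥ α → fail to reject H₀

reject H₀: no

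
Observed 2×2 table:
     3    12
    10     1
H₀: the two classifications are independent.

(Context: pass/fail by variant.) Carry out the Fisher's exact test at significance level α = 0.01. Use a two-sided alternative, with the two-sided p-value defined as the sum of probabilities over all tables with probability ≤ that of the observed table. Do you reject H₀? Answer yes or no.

reject H₀: yes

Margins: r₁=15, r₂=11, c₁=13, c₂=13, n=26
p_obs = C(15,3)·C(11,10)/C(26,13); sum pmf over tables with pmf ≤ p_obs
p-value (two-sided) = 0.00098
At α=0.01: p < α → reject H₀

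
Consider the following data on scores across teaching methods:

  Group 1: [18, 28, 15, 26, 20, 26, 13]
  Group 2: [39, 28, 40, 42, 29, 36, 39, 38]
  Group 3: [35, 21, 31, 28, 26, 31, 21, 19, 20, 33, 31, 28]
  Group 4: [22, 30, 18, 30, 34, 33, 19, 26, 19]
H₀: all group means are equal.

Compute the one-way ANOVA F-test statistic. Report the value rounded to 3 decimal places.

test statistic = 9.850

Group means [20.86, 36.38, 27.00, 25.67], grand mean 27.556
SSB = Σnᵢ(x̄ᵢ−x̄)² = 972.157; SSW = ΣΣ(x−x̄ᵢ)² = 1052.732
MSB = 972.157/3 = 324.0522; MSW = 1052.732/32 = 32.8979
F = MSB/MSW = 9.8502
df = (3, 32)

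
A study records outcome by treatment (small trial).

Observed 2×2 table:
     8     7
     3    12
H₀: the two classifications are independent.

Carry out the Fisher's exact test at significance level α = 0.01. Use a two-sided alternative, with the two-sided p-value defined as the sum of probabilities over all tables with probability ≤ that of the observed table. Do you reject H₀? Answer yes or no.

Margins: r₁=15, r₂=15, c₁=11, c₂=19, n=30
p_obs = C(15,8)·C(15,3)/C(30,11); sum pmf over tables with pmf ≤ p_obs
p-value (two-sided) = 0.12814
At α=0.01: p ≥ α → fail to reject H₀

reject H₀: no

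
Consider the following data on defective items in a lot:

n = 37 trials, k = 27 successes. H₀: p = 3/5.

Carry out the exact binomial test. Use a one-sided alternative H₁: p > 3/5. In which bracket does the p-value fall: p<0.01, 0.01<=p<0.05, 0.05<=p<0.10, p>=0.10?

p-value bracket: 0.05<=p<0.10

Exact binomial: n=37, k=27, p₀=3/5=0.6000
P(X≥27) from Σ C(n,i)·p₀^i·(1−p₀)^(n−i)
p-value (one-sided, H₁ greater) = 0.07218
→ bracket: 0.05<=p<0.10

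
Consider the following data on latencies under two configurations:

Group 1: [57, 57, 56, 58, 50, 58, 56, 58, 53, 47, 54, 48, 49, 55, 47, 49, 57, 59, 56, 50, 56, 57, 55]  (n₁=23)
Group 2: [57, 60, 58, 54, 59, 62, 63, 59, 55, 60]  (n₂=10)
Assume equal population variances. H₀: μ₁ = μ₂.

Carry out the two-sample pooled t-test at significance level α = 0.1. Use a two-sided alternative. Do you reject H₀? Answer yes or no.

reject H₀: yes

x̄₁=54.000, s₁=3.954, n₁=23
x̄₂=58.700, s₂=2.830, n₂=10
s_p² = [22·3.954² + 9·2.830²]/31 = 13.4226
SE = √(s_p²·(1/23+1/10)) = 1.3877
t = (54.000−58.700)/1.3877 = -3.3868
df = 31
p-value (two-sided) = 0.00194
At α=0.1: p < α → reject H₀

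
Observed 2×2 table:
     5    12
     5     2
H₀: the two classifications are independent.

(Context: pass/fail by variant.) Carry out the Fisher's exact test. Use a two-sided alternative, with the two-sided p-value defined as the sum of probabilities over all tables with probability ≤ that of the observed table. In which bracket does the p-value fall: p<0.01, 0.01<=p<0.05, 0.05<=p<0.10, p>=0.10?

p-value bracket: 0.05<=p<0.10

Margins: r₁=17, r₂=7, c₁=10, c₂=14, n=24
p_obs = C(17,5)·C(7,5)/C(24,10); sum pmf over tables with pmf ≤ p_obs
p-value (two-sided) = 0.08501
→ bracket: 0.05<=p<0.10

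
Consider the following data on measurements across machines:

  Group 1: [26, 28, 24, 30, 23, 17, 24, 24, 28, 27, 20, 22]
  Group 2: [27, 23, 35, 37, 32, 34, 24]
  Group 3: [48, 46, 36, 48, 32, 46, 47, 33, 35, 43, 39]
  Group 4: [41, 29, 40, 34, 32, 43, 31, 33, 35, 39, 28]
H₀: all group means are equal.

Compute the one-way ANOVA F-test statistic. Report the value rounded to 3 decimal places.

test statistic = 21.348

Group means [24.42, 30.29, 41.18, 35.00], grand mean 32.756
SSB = Σnᵢ(x̄ᵢ−x̄)² = 1713.579; SSW = ΣΣ(x−x̄ᵢ)² = 989.982
MSB = 1713.579/3 = 571.1931; MSW = 989.982/37 = 26.7563
F = MSB/MSW = 21.3480
df = (3, 37)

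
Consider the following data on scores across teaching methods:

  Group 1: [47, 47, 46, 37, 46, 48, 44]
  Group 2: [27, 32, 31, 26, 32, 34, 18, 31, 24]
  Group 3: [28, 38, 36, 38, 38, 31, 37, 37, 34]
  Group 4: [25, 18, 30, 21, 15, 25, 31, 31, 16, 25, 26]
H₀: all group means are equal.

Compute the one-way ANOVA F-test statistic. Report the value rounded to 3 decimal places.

Group means [45.00, 28.33, 35.22, 23.91], grand mean 31.944
SSB = Σnᵢ(x̄ᵢ−x̄)² = 2117.424; SSW = ΣΣ(x−x̄ᵢ)² = 722.465
MSB = 2117.424/3 = 705.8081; MSW = 722.465/32 = 22.5770
F = MSB/MSW = 31.2622
df = (3, 32)

test statistic = 31.262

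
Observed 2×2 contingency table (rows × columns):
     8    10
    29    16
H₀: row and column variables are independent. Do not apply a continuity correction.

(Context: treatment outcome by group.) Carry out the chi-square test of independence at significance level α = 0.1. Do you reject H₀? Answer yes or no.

Row totals [18, 45], col totals [37, 26], n=63
χ² = (8−10.57)²/10.57 + (10−7.43)²/7.43 + (29−26.43)²/26.43 + (16−18.57)²/18.57 = 2.1218
df = 1
p-value (upper-tail) = 0.14521
At α=0.1: p ≥ α → fail to reject H₀

reject H₀: no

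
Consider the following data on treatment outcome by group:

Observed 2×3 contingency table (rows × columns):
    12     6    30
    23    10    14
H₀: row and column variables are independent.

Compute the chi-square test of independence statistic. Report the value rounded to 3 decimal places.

test statistic = 10.266

Row totals [48, 47], col totals [35, 16, 44], n=95
χ² = (12−17.68)²/17.68 + (6−8.08)²/8.08 + (30−22.23)²/22.23 + (23−17.32)²/17.32 + (10−7.92)²/7.92 + (14−21.77)²/21.77 = 10.2659
df = 2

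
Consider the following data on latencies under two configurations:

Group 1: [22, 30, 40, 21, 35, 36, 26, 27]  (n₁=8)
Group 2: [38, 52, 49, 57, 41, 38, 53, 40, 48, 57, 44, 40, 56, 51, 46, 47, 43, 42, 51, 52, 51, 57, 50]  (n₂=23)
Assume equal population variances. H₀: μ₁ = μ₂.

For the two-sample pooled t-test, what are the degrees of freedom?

degrees of freedom = 29

df = n₁ + n₂ − 2 = 8 + 23 − 2 = 29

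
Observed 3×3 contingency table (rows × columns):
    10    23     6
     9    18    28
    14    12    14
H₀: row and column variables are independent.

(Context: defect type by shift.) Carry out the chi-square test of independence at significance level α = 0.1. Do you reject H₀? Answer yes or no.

reject H₀: yes

Row totals [39, 55, 40], col totals [33, 53, 48], n=134
χ² = (10−9.60)²/9.60 + (23−15.43)²/15.43 + (6−13.97)²/13.97 + (9−13.54)²/13.54 + (18−21.75)²/21.75 + (28−19.70)²/19.70 + (14−9.85)²/9.85 + (12−15.82)²/15.82 + (14−14.33)²/14.33 = 16.6290
df = 4
p-value (upper-tail) = 0.00228
At α=0.1: p < α → reject H₀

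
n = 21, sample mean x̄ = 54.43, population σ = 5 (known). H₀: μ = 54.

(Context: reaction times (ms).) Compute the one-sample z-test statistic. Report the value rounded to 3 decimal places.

test statistic = 0.394

SE = σ/√n = 5/√21 = 1.0911
z = (x̄−μ₀)/SE = (54.43−54)/1.0911 = 0.3941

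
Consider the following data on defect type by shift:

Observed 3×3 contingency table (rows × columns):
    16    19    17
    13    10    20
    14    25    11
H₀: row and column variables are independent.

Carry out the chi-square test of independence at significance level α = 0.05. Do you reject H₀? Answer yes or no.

reject H₀: no

Row totals [52, 43, 50], col totals [43, 54, 48], n=145
χ² = (16−15.42)²/15.42 + (19−19.37)²/19.37 + (17−17.21)²/17.21 + (13−12.75)²/12.75 + (10−16.01)²/16.01 + (20−14.23)²/14.23 + (14−14.83)²/14.83 + (25−18.62)²/18.62 + (11−16.55)²/16.55 = 8.7237
df = 4
p-value (upper-tail) = 0.06839
At α=0.05: p ≥ α → fail to reject H₀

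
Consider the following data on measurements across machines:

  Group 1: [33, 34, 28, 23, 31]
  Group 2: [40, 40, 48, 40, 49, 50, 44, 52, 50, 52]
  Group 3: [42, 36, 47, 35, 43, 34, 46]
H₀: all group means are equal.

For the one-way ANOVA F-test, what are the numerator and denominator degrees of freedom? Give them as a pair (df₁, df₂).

degrees of freedom = [2, 19]

k = 3 groups, N = 22 total
df = (k−1, N−k) = (3−1, 22−3) = (2, 19)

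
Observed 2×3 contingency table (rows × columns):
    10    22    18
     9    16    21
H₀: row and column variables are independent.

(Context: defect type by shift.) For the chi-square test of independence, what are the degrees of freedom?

degrees of freedom = 2

df = (r−1)(c−1) = (2−1)·(3−1) = 2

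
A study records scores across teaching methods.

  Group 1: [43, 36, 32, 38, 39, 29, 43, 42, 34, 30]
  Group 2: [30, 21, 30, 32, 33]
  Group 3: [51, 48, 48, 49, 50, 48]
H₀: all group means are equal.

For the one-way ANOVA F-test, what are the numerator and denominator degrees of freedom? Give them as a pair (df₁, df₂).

k = 3 groups, N = 21 total
df = (k−1, N−k) = (3−1, 21−3) = (2, 18)

degrees of freedom = [2, 18]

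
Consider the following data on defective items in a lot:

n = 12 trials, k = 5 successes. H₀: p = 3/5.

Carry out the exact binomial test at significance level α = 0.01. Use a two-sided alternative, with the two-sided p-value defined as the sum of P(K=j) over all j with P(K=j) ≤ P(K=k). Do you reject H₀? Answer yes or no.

Exact binomial: n=12, k=5, p₀=3/5=0.6000
P(X=j) = C(n,j)·p₀^j·(1−p₀)^(n−j); p = Σ P(X=j) over j with P(X=j) ≤ P(X=5)
p-value (two-sided) = 0.24166
At α=0.01: p ≥ α → fail to reject H₀

reject H₀: no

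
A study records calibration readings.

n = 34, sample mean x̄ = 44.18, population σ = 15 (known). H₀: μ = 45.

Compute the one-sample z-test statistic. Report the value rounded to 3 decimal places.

SE = σ/√n = 15/√34 = 2.5725
z = (x̄−μ₀)/SE = (44.18−45)/2.5725 = -0.3188

test statistic = -0.319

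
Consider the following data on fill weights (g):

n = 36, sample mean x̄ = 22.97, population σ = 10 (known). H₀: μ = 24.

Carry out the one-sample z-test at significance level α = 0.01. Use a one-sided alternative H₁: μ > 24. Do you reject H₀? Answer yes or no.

reject H₀: no

SE = σ/√n = 10/√36 = 1.6667
z = (x̄−μ₀)/SE = (22.97−24)/1.6667 = -0.6180
p-value (one-sided, H₁ greater) = 0.73171
At α=0.01: p ≥ α → fail to reject H₀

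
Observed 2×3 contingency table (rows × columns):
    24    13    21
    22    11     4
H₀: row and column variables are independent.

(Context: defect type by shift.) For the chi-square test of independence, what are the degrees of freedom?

df = (r−1)(c−1) = (2−1)·(3−1) = 2

degrees of freedom = 2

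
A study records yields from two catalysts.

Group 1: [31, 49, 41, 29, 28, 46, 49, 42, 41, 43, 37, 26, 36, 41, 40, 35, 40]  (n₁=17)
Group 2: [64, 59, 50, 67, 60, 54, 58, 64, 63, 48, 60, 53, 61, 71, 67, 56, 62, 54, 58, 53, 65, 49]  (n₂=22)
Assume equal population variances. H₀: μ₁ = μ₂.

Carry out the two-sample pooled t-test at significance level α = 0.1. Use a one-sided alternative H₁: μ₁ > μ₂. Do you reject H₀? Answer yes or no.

x̄₁=38.471, s₁=6.920, n₁=17
x̄₂=58.909, s₂=6.263, n₂=22
s_p² = [16·6.920² + 21·6.263²]/37 = 42.9744
SE = √(s_p²·(1/17+1/22)) = 2.1169
t = (38.471−58.909)/2.1169 = -9.6549
df = 37
p-value (one-sided, H₁ greater) = 1.00000
At α=0.1: p ≥ α → fail to reject H₀

reject H₀: no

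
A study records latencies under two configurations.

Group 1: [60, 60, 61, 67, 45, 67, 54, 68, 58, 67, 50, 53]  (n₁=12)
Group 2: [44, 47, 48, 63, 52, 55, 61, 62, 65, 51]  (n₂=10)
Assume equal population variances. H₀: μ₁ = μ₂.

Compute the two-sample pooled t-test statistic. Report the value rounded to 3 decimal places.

test statistic = 1.360

x̄₁=59.167, s₁=7.493, n₁=12
x̄₂=54.800, s₂=7.510, n₂=10
s_p² = [11·7.493² + 9·7.510²]/20 = 56.2633
SE = √(s_p²·(1/12+1/10)) = 3.2117
t = (59.167−54.800)/3.2117 = 1.3596
df = 20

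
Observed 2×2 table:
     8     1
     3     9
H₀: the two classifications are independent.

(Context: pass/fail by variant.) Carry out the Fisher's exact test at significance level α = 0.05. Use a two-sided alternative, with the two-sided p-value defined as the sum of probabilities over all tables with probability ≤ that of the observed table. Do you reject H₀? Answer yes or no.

reject H₀: yes

Margins: r₁=9, r₂=12, c₁=11, c₂=10, n=21
p_obs = C(9,8)·C(12,3)/C(21,11); sum pmf over tables with pmf ≤ p_obs
p-value (two-sided) = 0.00752
At α=0.05: p < α → reject H₀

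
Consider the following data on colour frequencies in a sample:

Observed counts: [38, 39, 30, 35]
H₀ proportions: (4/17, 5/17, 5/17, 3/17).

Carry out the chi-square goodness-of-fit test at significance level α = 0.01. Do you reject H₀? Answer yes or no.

n = 142; E_i = n·p_i = [33.41, 41.76, 41.76, 25.06]
χ² = (38−33.41)²/33.41 + (39−41.76)²/41.76 + (30−41.76)²/41.76 + (35−25.06)²/25.06 = 8.0709
df = 3
p-value (upper-tail) = 0.04457
At α=0.01: p ≥ α → fail to reject H₀

reject H₀: no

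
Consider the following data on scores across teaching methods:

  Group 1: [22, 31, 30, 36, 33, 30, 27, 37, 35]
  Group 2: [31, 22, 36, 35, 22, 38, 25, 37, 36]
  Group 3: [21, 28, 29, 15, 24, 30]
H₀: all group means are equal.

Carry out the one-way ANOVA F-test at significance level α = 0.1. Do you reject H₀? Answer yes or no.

reject H₀: yes

Group means [31.22, 31.33, 24.50], grand mean 29.583
SSB = Σnᵢ(x̄ᵢ−x̄)² = 206.778; SSW = ΣΣ(x−x̄ᵢ)² = 693.056
MSB = 206.778/2 = 103.3889; MSW = 693.056/21 = 33.0026
F = MSB/MSW = 3.1327
df = (2, 21)
p-value (upper-tail) = 0.06447
At α=0.1: p < α → reject H₀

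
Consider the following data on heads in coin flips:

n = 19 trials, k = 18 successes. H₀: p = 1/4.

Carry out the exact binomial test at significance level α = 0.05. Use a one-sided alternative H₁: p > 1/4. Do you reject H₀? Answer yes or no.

reject H₀: yes

Exact binomial: n=19, k=18, p₀=1/4=0.2500
P(X≥18) from Σ C(n,i)·p₀^i·(1−p₀)^(n−i)
p-value (one-sided, H₁ greater) = 0.00000
At α=0.05: p < α → reject H₀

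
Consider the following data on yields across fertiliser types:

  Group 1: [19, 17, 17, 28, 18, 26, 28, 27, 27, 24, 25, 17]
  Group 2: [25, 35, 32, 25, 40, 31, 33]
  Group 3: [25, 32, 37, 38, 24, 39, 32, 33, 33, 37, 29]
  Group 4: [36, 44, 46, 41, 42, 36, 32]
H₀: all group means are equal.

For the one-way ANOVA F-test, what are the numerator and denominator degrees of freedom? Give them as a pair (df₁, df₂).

degrees of freedom = [3, 33]

k = 4 groups, N = 37 total
df = (k−1, N−k) = (4−1, 37−4) = (3, 33)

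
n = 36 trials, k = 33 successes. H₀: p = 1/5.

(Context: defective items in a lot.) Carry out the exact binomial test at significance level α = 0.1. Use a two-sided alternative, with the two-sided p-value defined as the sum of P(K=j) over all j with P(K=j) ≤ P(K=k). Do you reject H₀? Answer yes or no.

reject H₀: yes

Exact binomial: n=36, k=33, p₀=1/5=0.2000
P(X=j) = C(n,j)·p₀^j·(1−p₀)^(n−j); p = Σ P(X=j) over j with P(X=j) ≤ P(X=33)
p-value (two-sided) = 0.00000
At α=0.1: p < α → reject H₀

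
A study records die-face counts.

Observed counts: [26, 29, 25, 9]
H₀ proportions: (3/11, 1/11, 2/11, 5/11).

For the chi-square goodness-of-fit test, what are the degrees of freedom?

degrees of freedom = 3

df = k − 1 = 4 − 1 = 3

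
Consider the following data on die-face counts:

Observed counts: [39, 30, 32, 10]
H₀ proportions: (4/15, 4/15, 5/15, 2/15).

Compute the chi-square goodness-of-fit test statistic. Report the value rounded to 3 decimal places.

test statistic = 5.223

n = 111; E_i = n·p_i = [29.60, 29.60, 37.00, 14.80]
χ² = (39−29.60)²/29.60 + (30−29.60)²/29.60 + (32−37.00)²/37.00 + (10−14.80)²/14.80 = 5.2230
df = 3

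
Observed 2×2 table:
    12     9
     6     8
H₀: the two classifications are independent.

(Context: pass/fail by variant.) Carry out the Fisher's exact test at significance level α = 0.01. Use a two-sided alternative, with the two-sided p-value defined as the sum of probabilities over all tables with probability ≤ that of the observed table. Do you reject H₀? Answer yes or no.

Margins: r₁=21, r₂=14, c₁=18, c₂=17, n=35
p_obs = C(21,12)·C(14,6)/C(35,18); sum pmf over tables with pmf ≤ p_obs
p-value (two-sided) = 0.49979
At α=0.01: p ≥ α → fail to reject H₀

reject H₀: no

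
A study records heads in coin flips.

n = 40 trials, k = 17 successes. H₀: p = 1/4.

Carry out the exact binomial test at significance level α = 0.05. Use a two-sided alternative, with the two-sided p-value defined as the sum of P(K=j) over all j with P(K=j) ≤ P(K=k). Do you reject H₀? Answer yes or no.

Exact binomial: n=40, k=17, p₀=1/4=0.2500
P(X=j) = C(n,j)·p₀^j·(1−p₀)^(n−j); p = Σ P(X=j) over j with P(X=j) ≤ P(X=17)
p-value (two-sided) = 0.01626
At α=0.05: p < α → reject H₀

reject H₀: yes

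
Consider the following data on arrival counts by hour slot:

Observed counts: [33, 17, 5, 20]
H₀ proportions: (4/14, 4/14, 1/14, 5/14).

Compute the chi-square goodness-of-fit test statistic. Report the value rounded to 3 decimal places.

test statistic = 8.907

n = 75; E_i = n·p_i = [21.43, 21.43, 5.36, 26.79]
χ² = (33−21.43)²/21.43 + (17−21.43)²/21.43 + (5−5.36)²/5.36 + (20−26.79)²/26.79 = 8.9067
df = 3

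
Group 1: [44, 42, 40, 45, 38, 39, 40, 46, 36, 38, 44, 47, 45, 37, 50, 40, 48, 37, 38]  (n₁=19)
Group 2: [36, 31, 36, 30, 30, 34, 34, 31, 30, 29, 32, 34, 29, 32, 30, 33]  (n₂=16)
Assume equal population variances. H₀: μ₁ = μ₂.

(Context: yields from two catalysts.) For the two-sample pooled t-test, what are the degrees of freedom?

degrees of freedom = 33

df = n₁ + n₂ − 2 = 19 + 16 − 2 = 33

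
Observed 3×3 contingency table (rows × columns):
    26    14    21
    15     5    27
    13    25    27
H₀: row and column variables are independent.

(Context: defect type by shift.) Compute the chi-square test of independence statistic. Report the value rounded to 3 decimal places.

test statistic = 17.025

Row totals [61, 47, 65], col totals [54, 44, 75], n=173
χ² = (26−19.04)²/19.04 + (14−15.51)²/15.51 + (21−26.45)²/26.45 + (15−14.67)²/14.67 + (5−11.95)²/11.95 + (27−20.38)²/20.38 + (13−20.29)²/20.29 + (25−16.53)²/16.53 + (27−28.18)²/28.18 = 17.0247
df = 4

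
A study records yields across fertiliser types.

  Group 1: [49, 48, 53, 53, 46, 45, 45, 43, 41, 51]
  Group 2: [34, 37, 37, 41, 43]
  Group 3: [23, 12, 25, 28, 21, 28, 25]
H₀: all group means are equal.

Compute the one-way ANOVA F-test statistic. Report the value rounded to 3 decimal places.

Group means [47.40, 38.40, 23.14], grand mean 37.636
SSB = Σnᵢ(x̄ᵢ−x̄)² = 2426.634; SSW = ΣΣ(x−x̄ᵢ)² = 386.457
MSB = 2426.634/2 = 1213.3169; MSW = 386.457/19 = 20.3398
F = MSB/MSW = 59.6522
df = (2, 19)

test statistic = 59.652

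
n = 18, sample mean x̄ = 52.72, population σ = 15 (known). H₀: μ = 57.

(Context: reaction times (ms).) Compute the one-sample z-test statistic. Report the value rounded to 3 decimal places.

test statistic = -1.211

SE = σ/√n = 15/√18 = 3.5355
z = (x̄−μ₀)/SE = (52.72−57)/3.5355 = -1.2106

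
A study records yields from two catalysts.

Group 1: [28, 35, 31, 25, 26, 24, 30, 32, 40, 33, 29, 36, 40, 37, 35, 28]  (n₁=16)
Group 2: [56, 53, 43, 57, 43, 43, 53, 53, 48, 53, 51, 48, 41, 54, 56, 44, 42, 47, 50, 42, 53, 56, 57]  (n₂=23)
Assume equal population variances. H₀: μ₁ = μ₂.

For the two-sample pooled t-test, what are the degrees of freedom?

df = n₁ + n₂ − 2 = 16 + 23 − 2 = 37

degrees of freedom = 37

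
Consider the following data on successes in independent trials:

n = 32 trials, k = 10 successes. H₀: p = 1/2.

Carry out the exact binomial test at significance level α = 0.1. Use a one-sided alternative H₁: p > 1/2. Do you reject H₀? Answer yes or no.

reject H₀: no

Exact binomial: n=32, k=10, p₀=1/2=0.5000
P(X≥10) from Σ C(n,i)·p₀^i·(1−p₀)^(n−i)
p-value (one-sided, H₁ greater) = 0.98997
At α=0.1: p ≥ α → fail to reject H₀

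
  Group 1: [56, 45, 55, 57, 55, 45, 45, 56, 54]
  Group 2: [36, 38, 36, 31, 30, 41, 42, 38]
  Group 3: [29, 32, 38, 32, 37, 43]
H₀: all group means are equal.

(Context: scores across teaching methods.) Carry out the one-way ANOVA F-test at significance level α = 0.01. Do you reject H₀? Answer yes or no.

Group means [52.00, 36.50, 35.17], grand mean 42.217
SSB = Σnᵢ(x̄ᵢ−x̄)² = 1421.080; SSW = ΣΣ(x−x̄ᵢ)² = 484.833
MSB = 1421.080/2 = 710.5399; MSW = 484.833/20 = 24.2417
F = MSB/MSW = 29.3107
df = (2, 20)
p-value (upper-tail) = 0.00000
At α=0.01: p < α → reject H₀

reject H₀: yes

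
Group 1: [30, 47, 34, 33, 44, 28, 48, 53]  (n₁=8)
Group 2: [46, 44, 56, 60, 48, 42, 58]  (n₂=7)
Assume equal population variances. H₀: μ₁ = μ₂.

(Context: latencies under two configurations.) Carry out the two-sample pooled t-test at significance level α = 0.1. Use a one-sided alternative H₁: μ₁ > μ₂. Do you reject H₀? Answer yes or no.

x̄₁=39.625, s₁=9.456, n₁=8
x̄₂=50.571, s₂=7.277, n₂=7
s_p² = [7·9.456² + 6·7.277²]/13 = 72.5838
SE = √(s_p²·(1/8+1/7)) = 4.4093
t = (39.625−50.571)/4.4093 = -2.4826
df = 13
p-value (one-sided, H₁ greater) = 0.98626
At α=0.1: p ≥ α → fail to reject H₀

reject H₀: no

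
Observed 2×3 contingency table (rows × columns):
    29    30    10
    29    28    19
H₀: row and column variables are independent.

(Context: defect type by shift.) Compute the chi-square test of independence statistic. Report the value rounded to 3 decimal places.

test statistic = 2.530

Row totals [69, 76], col totals [58, 58, 29], n=145
χ² = (29−27.60)²/27.60 + (30−27.60)²/27.60 + (10−13.80)²/13.80 + (29−30.40)²/30.40 + (28−30.40)²/30.40 + (19−15.20)²/15.20 = 2.5300
df = 2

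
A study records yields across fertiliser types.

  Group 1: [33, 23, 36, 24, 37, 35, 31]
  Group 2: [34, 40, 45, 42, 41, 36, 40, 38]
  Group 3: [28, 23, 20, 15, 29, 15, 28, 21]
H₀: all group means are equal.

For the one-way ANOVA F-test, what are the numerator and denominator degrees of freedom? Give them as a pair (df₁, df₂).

k = 3 groups, N = 23 total
df = (k−1, N−k) = (3−1, 23−3) = (2, 20)

degrees of freedom = [2, 20]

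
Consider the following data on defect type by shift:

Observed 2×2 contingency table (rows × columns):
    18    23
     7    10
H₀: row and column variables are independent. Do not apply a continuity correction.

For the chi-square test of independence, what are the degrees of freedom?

df = (r−1)(c−1) = (2−1)·(2−1) = 1

degrees of freedom = 1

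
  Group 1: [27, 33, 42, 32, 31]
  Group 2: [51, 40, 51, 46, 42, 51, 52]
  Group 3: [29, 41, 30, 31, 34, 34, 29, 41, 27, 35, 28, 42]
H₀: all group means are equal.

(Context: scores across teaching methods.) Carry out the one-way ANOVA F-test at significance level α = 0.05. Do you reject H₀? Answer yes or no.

reject H₀: yes

Group means [33.00, 47.57, 33.42], grand mean 37.458
SSB = Σnᵢ(x̄ᵢ−x̄)² = 1011.327; SSW = ΣΣ(x−x̄ᵢ)² = 586.631
MSB = 1011.327/2 = 505.6637; MSW = 586.631/21 = 27.9348
F = MSB/MSW = 18.1016
df = (2, 21)
p-value (upper-tail) = 0.00003
At α=0.05: p < α → reject H₀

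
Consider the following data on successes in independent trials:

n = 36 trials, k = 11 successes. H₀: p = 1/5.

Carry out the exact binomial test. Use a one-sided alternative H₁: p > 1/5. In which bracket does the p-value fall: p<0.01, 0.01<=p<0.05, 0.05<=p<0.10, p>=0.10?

p-value bracket: 0.05<=p<0.10

Exact binomial: n=36, k=11, p₀=1/5=0.2000
P(X≥11) from Σ C(n,i)·p₀^i·(1−p₀)^(n−i)
p-value (one-sided, H₁ greater) = 0.08891
→ bracket: 0.05<=p<0.10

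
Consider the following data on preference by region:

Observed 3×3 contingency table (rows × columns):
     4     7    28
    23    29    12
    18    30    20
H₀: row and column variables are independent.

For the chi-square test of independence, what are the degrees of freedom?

degrees of freedom = 4

df = (r−1)(c−1) = (3−1)·(3−1) = 4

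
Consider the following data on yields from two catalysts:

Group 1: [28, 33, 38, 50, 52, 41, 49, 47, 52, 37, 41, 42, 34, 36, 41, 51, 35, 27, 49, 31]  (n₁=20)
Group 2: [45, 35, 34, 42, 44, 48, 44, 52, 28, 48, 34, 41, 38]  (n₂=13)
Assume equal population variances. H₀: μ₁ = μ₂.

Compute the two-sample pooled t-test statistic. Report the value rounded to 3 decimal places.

x̄₁=40.700, s₁=8.112, n₁=20
x̄₂=41.000, s₂=6.868, n₂=13
s_p² = [19·8.112² + 12·6.868²]/31 = 58.5871
SE = √(s_p²·(1/20+1/13)) = 2.7269
t = (40.700−41.000)/2.7269 = -0.1100
df = 31

test statistic = -0.110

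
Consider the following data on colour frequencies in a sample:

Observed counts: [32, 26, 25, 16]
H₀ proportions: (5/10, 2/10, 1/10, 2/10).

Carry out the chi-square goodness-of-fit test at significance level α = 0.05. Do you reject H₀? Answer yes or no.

reject H₀: yes

n = 99; E_i = n·p_i = [49.50, 19.80, 9.90, 19.80]
χ² = (32−49.50)²/49.50 + (26−19.80)²/19.80 + (25−9.90)²/9.90 + (16−19.80)²/19.80 = 31.8889
df = 3
p-value (upper-tail) = 0.00000
At α=0.05: p < α → reject H₀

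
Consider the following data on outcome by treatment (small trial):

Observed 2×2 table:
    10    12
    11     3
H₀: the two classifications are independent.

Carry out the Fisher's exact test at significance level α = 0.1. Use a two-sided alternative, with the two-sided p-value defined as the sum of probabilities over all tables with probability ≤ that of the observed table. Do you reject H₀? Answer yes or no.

reject H₀: yes

Margins: r₁=22, r₂=14, c₁=21, c₂=15, n=36
p_obs = C(22,10)·C(14,11)/C(36,21); sum pmf over tables with pmf ≤ p_obs
p-value (two-sided) = 0.08330
At α=0.1: p < α → reject H₀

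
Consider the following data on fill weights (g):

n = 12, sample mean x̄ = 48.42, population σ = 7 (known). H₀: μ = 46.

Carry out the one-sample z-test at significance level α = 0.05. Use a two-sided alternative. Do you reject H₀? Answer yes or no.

reject H₀: no

SE = σ/√n = 7/√12 = 2.0207
z = (x̄−μ₀)/SE = (48.42−46)/2.0207 = 1.1976
p-value (two-sided) = 0.23108
At α=0.05: p ≥ α → fail to reject H₀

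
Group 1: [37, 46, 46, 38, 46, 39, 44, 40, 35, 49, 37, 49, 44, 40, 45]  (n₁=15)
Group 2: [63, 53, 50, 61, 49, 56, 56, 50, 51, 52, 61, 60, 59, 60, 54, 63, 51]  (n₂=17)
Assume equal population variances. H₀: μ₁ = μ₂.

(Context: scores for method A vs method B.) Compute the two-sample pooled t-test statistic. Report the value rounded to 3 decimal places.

x̄₁=42.333, s₁=4.577, n₁=15
x̄₂=55.824, s₂=4.927, n₂=17
s_p² = [14·4.577² + 16·4.927²]/30 = 22.7268
SE = √(s_p²·(1/15+1/17)) = 1.6888
t = (42.333−55.824)/1.6888 = -7.9881
df = 30

test statistic = -7.988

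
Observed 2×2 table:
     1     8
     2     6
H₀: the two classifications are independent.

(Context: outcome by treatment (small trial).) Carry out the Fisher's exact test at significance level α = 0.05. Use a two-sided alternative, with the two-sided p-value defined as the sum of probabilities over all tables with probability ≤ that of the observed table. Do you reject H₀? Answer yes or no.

Margins: r₁=9, r₂=8, c₁=3, c₂=14, n=17
p_obs = C(9,1)·C(8,2)/C(17,3); sum pmf over tables with pmf ≤ p_obs
p-value (two-sided) = 0.57647
At α=0.05: p ≥ α → fail to reject H₀

reject H₀: no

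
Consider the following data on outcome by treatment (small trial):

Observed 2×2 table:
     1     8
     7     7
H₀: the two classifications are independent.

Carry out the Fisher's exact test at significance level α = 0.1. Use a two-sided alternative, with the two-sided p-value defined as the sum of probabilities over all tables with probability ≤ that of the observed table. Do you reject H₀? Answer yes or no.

Margins: r₁=9, r₂=14, c₁=8, c₂=15, n=23
p_obs = C(9,1)·C(14,7)/C(23,8); sum pmf over tables with pmf ≤ p_obs
p-value (two-sided) = 0.08576
At α=0.1: p < α → reject H₀

reject H₀: yes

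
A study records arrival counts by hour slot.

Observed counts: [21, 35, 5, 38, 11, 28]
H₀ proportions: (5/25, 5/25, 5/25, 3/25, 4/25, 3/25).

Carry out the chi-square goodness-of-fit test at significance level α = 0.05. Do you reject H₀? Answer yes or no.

n = 138; E_i = n·p_i = [27.60, 27.60, 27.60, 16.56, 22.08, 16.56]
χ² = (21−27.60)²/27.60 + (35−27.60)²/27.60 + (5−27.60)²/27.60 + (38−16.56)²/16.56 + (11−22.08)²/22.08 + (28−16.56)²/16.56 = 63.2893
df = 5
p-value (upper-tail) = 0.00000
At α=0.05: p < α → reject H₀

reject H₀: yes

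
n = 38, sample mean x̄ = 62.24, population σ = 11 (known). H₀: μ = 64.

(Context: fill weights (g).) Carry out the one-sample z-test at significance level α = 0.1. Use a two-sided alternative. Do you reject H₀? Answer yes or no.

reject H₀: no

SE = σ/√n = 11/√38 = 1.7844
z = (x̄−μ₀)/SE = (62.24−64)/1.7844 = -0.9863
p-value (two-sided) = 0.32398
At α=0.1: p ≥ α → fail to reject H₀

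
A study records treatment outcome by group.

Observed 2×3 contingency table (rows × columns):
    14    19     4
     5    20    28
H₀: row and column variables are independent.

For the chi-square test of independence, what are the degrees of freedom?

df = (r−1)(c−1) = (2−1)·(3−1) = 2

degrees of freedom = 2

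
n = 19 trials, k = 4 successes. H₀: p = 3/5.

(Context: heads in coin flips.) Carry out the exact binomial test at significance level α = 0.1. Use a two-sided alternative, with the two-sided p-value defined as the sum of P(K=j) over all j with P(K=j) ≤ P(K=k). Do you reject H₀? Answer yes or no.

Exact binomial: n=19, k=4, p₀=3/5=0.6000
P(X=j) = C(n,j)·p₀^j·(1−p₀)^(n−j); p = Σ P(X=j) over j with P(X=j) ≤ P(X=4)
p-value (two-sided) = 0.00070
At α=0.1: p < α → reject H₀

reject H₀: yes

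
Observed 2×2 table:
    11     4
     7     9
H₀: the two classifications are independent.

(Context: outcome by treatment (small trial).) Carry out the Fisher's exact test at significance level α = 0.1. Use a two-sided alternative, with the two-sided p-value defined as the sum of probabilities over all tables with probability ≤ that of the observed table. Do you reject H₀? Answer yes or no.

Margins: r₁=15, r₂=16, c₁=18, c₂=13, n=31
p_obs = C(15,11)·C(16,7)/C(31,18); sum pmf over tables with pmf ≤ p_obs
p-value (two-sided) = 0.14888
At α=0.1: p ≥ α → fail to reject H₀

reject H₀: no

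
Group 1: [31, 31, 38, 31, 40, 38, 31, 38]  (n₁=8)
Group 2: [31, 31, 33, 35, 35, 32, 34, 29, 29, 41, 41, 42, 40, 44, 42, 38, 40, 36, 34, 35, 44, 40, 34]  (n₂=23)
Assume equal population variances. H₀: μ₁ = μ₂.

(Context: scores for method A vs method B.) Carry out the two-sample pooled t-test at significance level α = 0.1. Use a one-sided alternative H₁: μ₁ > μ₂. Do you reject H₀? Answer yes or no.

x̄₁=34.750, s₁=4.062, n₁=8
x̄₂=36.522, s₂=4.689, n₂=23
s_p² = [7·4.062² + 22·4.689²]/29 = 20.6634
SE = √(s_p²·(1/8+1/23)) = 1.8658
t = (34.750−36.522)/1.8658 = -0.9496
df = 29
p-value (one-sided, H₁ greater) = 0.82491
At α=0.1: p ≥ α → fail to reject H₀

reject H₀: no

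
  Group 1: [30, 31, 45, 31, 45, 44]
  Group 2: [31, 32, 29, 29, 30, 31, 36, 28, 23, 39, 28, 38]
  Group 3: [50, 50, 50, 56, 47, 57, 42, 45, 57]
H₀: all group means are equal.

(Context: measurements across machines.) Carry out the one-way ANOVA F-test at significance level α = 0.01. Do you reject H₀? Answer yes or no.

Group means [37.67, 31.17, 50.44], grand mean 39.037
SSB = Σnᵢ(x̄ᵢ−x̄)² = 1925.741; SSW = ΣΣ(x−x̄ᵢ)² = 755.222
MSB = 1925.741/2 = 962.8704; MSW = 755.222/24 = 31.4676
F = MSB/MSW = 30.5988
df = (2, 24)
p-value (upper-tail) = 0.00000
At α=0.01: p < α → reject H₀

reject H₀: yes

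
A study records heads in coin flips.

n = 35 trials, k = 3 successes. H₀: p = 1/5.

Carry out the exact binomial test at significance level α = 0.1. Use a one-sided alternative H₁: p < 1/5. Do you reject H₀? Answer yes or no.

reject H₀: yes

Exact binomial: n=35, k=3, p₀=1/5=0.2000
P(X≤3) from Σ C(n,i)·p₀^i·(1−p₀)^(n−i)
p-value (one-sided, H₁ less) = 0.06052
At α=0.1: p < α → reject H₀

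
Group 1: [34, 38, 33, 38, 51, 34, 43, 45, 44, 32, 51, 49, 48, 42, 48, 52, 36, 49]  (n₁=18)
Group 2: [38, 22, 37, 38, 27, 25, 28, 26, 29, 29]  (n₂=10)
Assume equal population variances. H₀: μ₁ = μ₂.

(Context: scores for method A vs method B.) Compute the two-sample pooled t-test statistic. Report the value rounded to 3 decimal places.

test statistic = 4.925

x̄₁=42.611, s₁=6.929, n₁=18
x̄₂=29.900, s₂=5.744, n₂=10
s_p² = [17·6.929² + 9·5.744²]/26 = 42.8145
SE = √(s_p²·(1/18+1/10)) = 2.5807
t = (42.611−29.900)/2.5807 = 4.9254
df = 26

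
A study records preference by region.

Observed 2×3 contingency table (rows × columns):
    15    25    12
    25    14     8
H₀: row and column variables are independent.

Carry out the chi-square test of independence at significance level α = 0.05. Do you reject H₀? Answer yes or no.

Row totals [52, 47], col totals [40, 39, 20], n=99
χ² = (15−21.01)²/21.01 + (25−20.48)²/20.48 + (12−10.51)²/10.51 + (25−18.99)²/18.99 + (14−18.52)²/18.52 + (8−9.49)²/9.49 = 6.1658
df = 2
p-value (upper-tail) = 0.04583
At α=0.05: p < α → reject H₀

reject H₀: yes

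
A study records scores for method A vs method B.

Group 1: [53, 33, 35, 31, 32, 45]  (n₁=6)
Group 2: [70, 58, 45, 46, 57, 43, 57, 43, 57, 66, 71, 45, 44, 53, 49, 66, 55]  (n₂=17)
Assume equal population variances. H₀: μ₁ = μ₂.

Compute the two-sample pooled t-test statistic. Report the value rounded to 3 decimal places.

x̄₁=38.167, s₁=8.864, n₁=6
x̄₂=54.412, s₂=9.579, n₂=17
s_p² = [5·8.864² + 16·9.579²]/21 = 88.6167
SE = √(s_p²·(1/6+1/17)) = 4.4701
t = (38.167−54.412)/4.4701 = -3.6341
df = 21

test statistic = -3.634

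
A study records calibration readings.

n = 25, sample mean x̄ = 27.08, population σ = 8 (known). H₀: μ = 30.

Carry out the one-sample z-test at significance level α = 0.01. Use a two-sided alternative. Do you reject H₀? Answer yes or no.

reject H₀: no

SE = σ/√n = 8/√25 = 1.6000
z = (x̄−μ₀)/SE = (27.08−30)/1.6000 = -1.8250
p-value (two-sided) = 0.06800
At α=0.01: p ≥ α → fail to reject H₀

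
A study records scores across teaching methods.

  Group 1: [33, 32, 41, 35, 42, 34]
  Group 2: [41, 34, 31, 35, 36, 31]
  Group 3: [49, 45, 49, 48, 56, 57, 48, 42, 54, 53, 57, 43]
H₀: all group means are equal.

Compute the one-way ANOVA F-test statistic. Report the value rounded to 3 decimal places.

Group means [36.17, 34.67, 50.08], grand mean 42.750
SSB = Σnᵢ(x̄ᵢ−x̄)² = 1297.417; SSW = ΣΣ(x−x̄ᵢ)² = 467.083
MSB = 1297.417/2 = 648.7083; MSW = 467.083/21 = 22.2421
F = MSB/MSW = 29.1658
df = (2, 21)

test statistic = 29.166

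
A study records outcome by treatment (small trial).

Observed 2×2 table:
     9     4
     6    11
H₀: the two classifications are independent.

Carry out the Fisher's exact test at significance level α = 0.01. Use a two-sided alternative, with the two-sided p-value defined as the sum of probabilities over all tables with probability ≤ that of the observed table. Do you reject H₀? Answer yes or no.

reject H₀: no

Margins: r₁=13, r₂=17, c₁=15, c₂=15, n=30
p_obs = C(13,9)·C(17,6)/C(30,15); sum pmf over tables with pmf ≤ p_obs
p-value (two-sided) = 0.13942
At α=0.01: p ≥ α → fail to reject H₀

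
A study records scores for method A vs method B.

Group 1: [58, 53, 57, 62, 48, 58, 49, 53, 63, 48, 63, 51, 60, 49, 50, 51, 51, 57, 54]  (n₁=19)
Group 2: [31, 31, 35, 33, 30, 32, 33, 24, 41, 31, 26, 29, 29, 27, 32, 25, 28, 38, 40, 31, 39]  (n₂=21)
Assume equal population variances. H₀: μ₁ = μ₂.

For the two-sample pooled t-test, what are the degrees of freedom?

degrees of freedom = 38

df = n₁ + n₂ − 2 = 19 + 21 − 2 = 38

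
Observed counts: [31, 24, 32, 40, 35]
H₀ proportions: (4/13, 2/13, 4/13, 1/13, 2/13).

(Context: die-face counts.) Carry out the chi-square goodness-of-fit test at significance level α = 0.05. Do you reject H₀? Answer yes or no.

n = 162; E_i = n·p_i = [49.85, 24.92, 49.85, 12.46, 24.92]
χ² = (31−49.85)²/49.85 + (24−24.92)²/24.92 + (32−49.85)²/49.85 + (40−12.46)²/12.46 + (35−24.92)²/24.92 = 78.4799
df = 4
p-value (upper-tail) = 0.00000
At α=0.05: p < α → reject H₀

reject H₀: yes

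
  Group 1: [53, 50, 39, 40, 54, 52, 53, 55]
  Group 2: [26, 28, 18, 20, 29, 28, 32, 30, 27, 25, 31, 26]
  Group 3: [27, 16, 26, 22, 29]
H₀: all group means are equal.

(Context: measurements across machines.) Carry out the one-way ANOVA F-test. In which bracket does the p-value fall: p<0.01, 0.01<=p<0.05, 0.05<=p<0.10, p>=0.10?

p-value bracket: p<0.01

Group means [49.50, 26.67, 24.00], grand mean 33.440
SSB = Σnᵢ(x̄ᵢ−x̄)² = 3059.493; SSW = ΣΣ(x−x̄ᵢ)² = 578.667
MSB = 3059.493/2 = 1529.7467; MSW = 578.667/22 = 26.3030
F = MSB/MSW = 58.1586
df = (2, 22)
p-value (upper-tail) = 0.00000
→ bracket: p<0.01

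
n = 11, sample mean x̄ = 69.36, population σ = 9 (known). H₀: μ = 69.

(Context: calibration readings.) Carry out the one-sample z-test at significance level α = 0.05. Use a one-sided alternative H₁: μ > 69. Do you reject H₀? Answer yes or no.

reject H₀: no

SE = σ/√n = 9/√11 = 2.7136
z = (x̄−μ₀)/SE = (69.36−69)/2.7136 = 0.1327
p-value (one-sided, H₁ greater) = 0.44723
At α=0.05: p ≥ α → fail to reject H₀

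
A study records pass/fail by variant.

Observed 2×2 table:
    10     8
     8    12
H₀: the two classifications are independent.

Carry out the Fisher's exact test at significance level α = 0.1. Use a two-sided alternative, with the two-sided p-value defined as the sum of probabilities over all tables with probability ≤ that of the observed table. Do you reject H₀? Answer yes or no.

Margins: r₁=18, r₂=20, c₁=18, c₂=20, n=38
p_obs = C(18,10)·C(20,8)/C(38,18); sum pmf over tables with pmf ≤ p_obs
p-value (two-sided) = 0.51603
At α=0.1: p ≥ α → fail to reject H₀

reject H₀: no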